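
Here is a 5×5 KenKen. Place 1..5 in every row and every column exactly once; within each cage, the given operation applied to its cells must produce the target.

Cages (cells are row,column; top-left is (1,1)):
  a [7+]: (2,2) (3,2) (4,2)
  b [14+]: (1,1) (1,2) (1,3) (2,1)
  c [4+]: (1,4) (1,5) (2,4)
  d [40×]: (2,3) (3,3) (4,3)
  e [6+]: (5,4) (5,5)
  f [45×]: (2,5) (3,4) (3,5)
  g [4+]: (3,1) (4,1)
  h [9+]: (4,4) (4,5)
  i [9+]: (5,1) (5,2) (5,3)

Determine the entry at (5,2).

3

Cage c has sum 4; hence (1,4) = 2.
Cage c has sum 4, so (1,5) = 1.
Cage c needs sum 4, which forces (2,4) = 1.
Cage f needs product 45, leaving (2,5) = 3.
The 3 cells of cage f must have product 45, so (3,4) = 3.
Cage f needs product 45, which forces (3,5) = 5.
5 is placed in column 5, which forces (4,5) = 4.
Column 5 now contains 4, which forces (5,5) = 2.
The 4 cells of cage b must have sum 14, leaving (2,1) = 2.
Row 2 now contains 2, which forces (2,2) = 4.
Row 2 already has 4, so (2,3) = 5.
Row 3 already has 3; hence (3,1) = 1.
Row 3 now contains 1, so (3,2) = 2.
Row 3 already has 2, leaving (3,3) = 4.
The two cells of cage g must have sum 4; hence (4,1) = 3.
Column 2 already has 2, which forces (4,2) = 1.
5 is placed in column 3, leaving (4,3) = 2.
4 is placed in row 4, so (4,4) = 5.
Column 1 already has 3; hence (5,1) = 5.
5 is placed in row 5, which forces (5,2) = 3.
Row 5 now contains 3, which forces (5,3) = 1.
Cage e needs two cells with sum 6, which forces (5,4) = 4.
Column 1 now contains 5, which forces (1,1) = 4.
Column 2 already has 3; hence (1,2) = 5.
Column 3 already has 4, so (1,3) = 3.
Filled in: 4 5 3 2 1 / 2 4 5 1 3 / 1 2 4 3 5 / 3 1 2 5 4 / 5 3 1 4 2.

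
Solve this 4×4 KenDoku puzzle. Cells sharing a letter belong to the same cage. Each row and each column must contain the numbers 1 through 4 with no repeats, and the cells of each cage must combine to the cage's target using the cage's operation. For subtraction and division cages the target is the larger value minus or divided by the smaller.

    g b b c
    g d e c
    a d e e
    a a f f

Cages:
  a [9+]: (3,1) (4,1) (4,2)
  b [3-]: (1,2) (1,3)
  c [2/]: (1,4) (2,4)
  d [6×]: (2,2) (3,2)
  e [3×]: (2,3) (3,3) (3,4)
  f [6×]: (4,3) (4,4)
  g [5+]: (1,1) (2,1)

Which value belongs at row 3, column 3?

Cage e has product 3, so (2,3) = 1.
The 3 cells of cage e must have product 3, which forces (3,3) = 3.
The 3 cells of cage e must have product 3, so (3,4) = 1.
Column 3 already has 3; hence (4,3) = 2.
2 is placed in row 4, which forces (4,4) = 3.
Cage b's pair has difference 3; hence (1,2) = 1.
Column 3 already has 1, which forces (1,3) = 4.
Row 1 already has 4, which forces (1,4) = 2.
Cage d needs two cells with product 6; hence (2,2) = 3.
Column 4 already has 2; hence (2,4) = 4.
Cage a has sum 9, leaving (3,1) = 4.
Row 3 now contains 3; hence (3,2) = 2.
Cage a has sum 9, so (4,1) = 1.
3 is placed in row 4, leaving (4,2) = 4.
Row 1 already has 2, which forces (1,1) = 3.
4 is placed in row 2, so (2,1) = 2.
The full grid is 3 1 4 2 / 2 3 1 4 / 4 2 3 1 / 1 4 2 3.

3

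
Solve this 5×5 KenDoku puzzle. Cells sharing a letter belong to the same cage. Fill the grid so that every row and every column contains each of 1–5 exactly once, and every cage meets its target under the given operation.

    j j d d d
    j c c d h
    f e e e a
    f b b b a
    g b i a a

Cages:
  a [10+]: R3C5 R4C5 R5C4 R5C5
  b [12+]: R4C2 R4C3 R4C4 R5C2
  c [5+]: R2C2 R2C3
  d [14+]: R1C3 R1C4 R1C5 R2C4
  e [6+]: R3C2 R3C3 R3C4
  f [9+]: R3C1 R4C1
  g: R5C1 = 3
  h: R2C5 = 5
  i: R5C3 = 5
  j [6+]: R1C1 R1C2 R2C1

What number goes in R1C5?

H is a freebie, leaving R2C5 = 5.
Cage g is a single given cell; hence R5C1 = 3.
Cage i is given, leaving R5C3 = 5.
Cage d has sum 14, so R1C4 = 5.
In row 3, 5 can only go at R3C1, so R3C1 = 5.
5 is placed in column 1, so R4C1 = 4.
Cage j needs sum 6, so R1C2 = 3.
The 4 cells of cage b must have sum 12, so R4C2 = 5.
The only place for 4 in row 3 is R3C5.
Cage d needs sum 14, which forces R1C3 = 4.
Cage a needs sum 10, which forces R4C5 = 3.
Cage b has sum 12; hence R5C2 = 4.
4 is placed in column 2; hence R2C2 = 2.
The two cells of cage c must have sum 5, which forces R2C3 = 3.
3 is placed in row 2; hence R2C4 = 4.
2 is placed in column 2, so R3C2 = 1.
1 is placed in row 3, so R3C3 = 2.
Row 3 now contains 2; hence R3C4 = 3.
Column 3 already has 2, leaving R4C3 = 1.
1 is placed in row 4, which forces R4C4 = 2.
Column 4 already has 2; hence R5C4 = 1.
Row 5 now contains 1; hence R5C5 = 2.
Cage j needs sum 6; hence R1C1 = 2.
Column 5 already has 2, leaving R1C5 = 1.
Row 2 already has 2; hence R2C1 = 1.
Completed grid: 2 3 4 5 1 / 1 2 3 4 5 / 5 1 2 3 4 / 4 5 1 2 3 / 3 4 5 1 2.

1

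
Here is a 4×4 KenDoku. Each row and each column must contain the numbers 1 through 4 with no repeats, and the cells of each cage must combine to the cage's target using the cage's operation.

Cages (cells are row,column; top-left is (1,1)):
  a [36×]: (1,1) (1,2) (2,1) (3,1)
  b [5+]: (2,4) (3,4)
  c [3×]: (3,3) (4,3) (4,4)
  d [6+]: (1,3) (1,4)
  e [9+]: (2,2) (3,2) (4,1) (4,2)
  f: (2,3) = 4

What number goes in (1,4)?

4

Cage a needs product 36, so (1,2) = 3.
Cage f is a single given cell, which forces (2,3) = 4.
Cage c needs product 3, so (3,3) = 1.
Cage c has product 3, which forces (4,3) = 3.
The 3 cells of cage c must have product 3; hence (4,4) = 1.
Column 3 already has 4; hence (1,3) = 2.
Cage d needs two cells with sum 6; hence (1,4) = 4.
Cage e has sum 9; hence (2,2) = 1.
The 4 cells of cage e must have sum 9, which forces (3,2) = 2.
Row 3 already has 2; hence (3,4) = 3.
1 is placed in row 4, leaving (4,1) = 2.
The 4 cells of cage e must have sum 9; hence (4,2) = 4.
4 is placed in row 1, which forces (1,1) = 1.
Row 2 now contains 1, leaving (2,1) = 3.
Column 4 already has 3; hence (2,4) = 2.
3 is placed in row 3, so (3,1) = 4.
Filled in: 1 3 2 4 / 3 1 4 2 / 4 2 1 3 / 2 4 3 1.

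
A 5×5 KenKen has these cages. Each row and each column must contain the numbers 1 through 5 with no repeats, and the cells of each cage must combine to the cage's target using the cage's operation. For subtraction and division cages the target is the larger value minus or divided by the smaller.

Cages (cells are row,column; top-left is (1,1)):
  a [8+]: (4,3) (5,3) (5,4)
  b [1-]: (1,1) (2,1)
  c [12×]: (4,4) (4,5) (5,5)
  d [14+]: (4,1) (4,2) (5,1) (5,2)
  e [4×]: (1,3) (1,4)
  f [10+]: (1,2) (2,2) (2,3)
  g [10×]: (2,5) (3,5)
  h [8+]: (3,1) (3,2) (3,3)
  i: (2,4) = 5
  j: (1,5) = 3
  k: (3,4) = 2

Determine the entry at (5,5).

Cage j is given; hence (1,5) = 3.
I is a freebie; hence (2,4) = 5.
5 is placed in row 2, leaving (2,5) = 2.
K is a freebie, leaving (3,4) = 2.
Column 5 already has 2, so (3,5) = 5.
The 3 cells of cage f must have sum 10, which forces (1,2) = 5.
The 3 cells of cage c must have product 12, which forces (4,4) = 3.
Row 1 needs a 2, and only (1,1) is open for it.
The only place for 3 in row 2 is (2,1).
The only place for 2 in row 5 is (5,3).
Cage a needs sum 8, which forces (4,3) = 5.
Cage a needs sum 8, which forces (5,4) = 1.
Row 5 already has 1, so (5,5) = 4.
The two cells of cage e must have product 4; hence (1,3) = 1.
Column 4 now contains 1; hence (1,4) = 4.
Column 3 now contains 1, so (2,3) = 4.
Column 3 already has 4, which forces (3,3) = 3.
Row 4 already has 5, which forces (4,1) = 4.
Cage d needs sum 14, leaving (4,2) = 2.
Column 5 already has 4, so (4,5) = 1.
4 is placed in row 5, so (5,1) = 5.
4 is placed in row 5; hence (5,2) = 3.
Row 2 now contains 4, leaving (2,2) = 1.
4 is placed in column 1, which forces (3,1) = 1.
Cage h needs sum 8, leaving (3,2) = 4.
The full grid is 2 5 1 4 3 / 3 1 4 5 2 / 1 4 3 2 5 / 4 2 5 3 1 / 5 3 2 1 4.

4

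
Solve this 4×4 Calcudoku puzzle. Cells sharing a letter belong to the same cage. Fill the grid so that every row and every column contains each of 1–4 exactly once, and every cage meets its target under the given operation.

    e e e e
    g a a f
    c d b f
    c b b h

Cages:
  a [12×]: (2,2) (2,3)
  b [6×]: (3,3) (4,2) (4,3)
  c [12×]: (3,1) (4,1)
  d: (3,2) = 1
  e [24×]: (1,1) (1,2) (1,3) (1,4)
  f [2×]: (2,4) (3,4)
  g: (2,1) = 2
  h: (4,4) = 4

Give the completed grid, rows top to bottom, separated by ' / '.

Cage g is given, leaving (2,1) = 2.
Row 2 now contains 2, leaving (2,4) = 1.
Cage d is a single given cell; hence (3,2) = 1.
Column 4 now contains 1, so (3,4) = 2.
H is a freebie, leaving (4,4) = 4.
4 is placed in column 4; hence (1,4) = 3.
Cage c's pair has product 12, which forces (3,1) = 4.
2 is placed in row 3, which forces (3,3) = 3.
Row 4 already has 4, so (4,1) = 3.
Cage b has product 6, leaving (4,2) = 2.
Cage b needs product 6, which forces (4,3) = 1.
Column 1 now contains 4; hence (1,1) = 1.
2 is placed in column 2; hence (1,2) = 4.
The 4 cells of cage e must have product 24; hence (1,3) = 2.
Cage a needs two cells with product 12, leaving (2,2) = 3.
3 is placed in column 3, which forces (2,3) = 4.

1 4 2 3 / 2 3 4 1 / 4 1 3 2 / 3 2 1 4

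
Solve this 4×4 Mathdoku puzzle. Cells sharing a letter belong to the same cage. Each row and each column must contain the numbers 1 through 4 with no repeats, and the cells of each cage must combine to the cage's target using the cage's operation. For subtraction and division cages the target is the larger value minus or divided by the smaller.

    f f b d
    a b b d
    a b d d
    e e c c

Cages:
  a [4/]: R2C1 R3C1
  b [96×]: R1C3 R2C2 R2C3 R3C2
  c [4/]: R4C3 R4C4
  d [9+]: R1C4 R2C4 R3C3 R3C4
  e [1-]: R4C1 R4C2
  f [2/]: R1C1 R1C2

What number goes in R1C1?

Column 1 needs a 3, and only R4C1 is open for it.
In row 4, 2 can only go at R4C2, so R4C2 = 2.
Cage f's pair has quotient 2, leaving R1C1 = 2.
Row 1 already has 2, which forces R1C3 = 4.
Column 3 already has 4, so R2C3 = 2.
Column 3 already has 4; hence R4C3 = 1.
Row 4 now contains 1, which forces R4C4 = 4.
4 is placed in row 1, which forces R1C2 = 1.
Row 1 now contains 1, leaving R1C4 = 3.
Column 4 now contains 3, leaving R2C4 = 1.
Column 3 already has 1, so R3C3 = 3.
The 4 cells of cage d must have sum 9; hence R3C4 = 2.
Row 2 now contains 1, leaving R2C1 = 4.
Cage b needs product 96; hence R2C2 = 3.
Cage a's pair has quotient 4, leaving R3C1 = 1.
Row 3 now contains 3; hence R3C2 = 4.
Filled in: 2 1 4 3 / 4 3 2 1 / 1 4 3 2 / 3 2 1 4.

2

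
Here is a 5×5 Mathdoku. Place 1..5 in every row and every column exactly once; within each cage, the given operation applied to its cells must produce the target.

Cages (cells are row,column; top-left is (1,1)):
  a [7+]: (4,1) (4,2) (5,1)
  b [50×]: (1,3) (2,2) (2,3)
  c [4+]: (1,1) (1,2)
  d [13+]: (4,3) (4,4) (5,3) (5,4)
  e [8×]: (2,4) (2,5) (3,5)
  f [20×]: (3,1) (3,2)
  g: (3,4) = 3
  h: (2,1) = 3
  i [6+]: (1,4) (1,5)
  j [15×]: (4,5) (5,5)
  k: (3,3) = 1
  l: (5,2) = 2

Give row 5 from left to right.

Cage b has product 50; hence (1,3) = 5.
H is a freebie, which forces (2,1) = 3.
The 3 cells of cage b must have product 50, which forces (2,2) = 5.
The 3 cells of cage b must have product 50, leaving (2,3) = 2.
5 is placed in column 2; hence (3,2) = 4.
K is a freebie, leaving (3,3) = 1.
G is a freebie, leaving (3,4) = 3.
Row 3 already has 1, which forces (3,5) = 2.
Cage l is a single given cell, so (5,2) = 2.
3 is placed in column 1, which forces (1,1) = 1.
Cage c's pair has sum 4; hence (1,2) = 3.
The two cells of cage i must have sum 6, leaving (1,4) = 2.
Cage i's pair has sum 6, so (1,5) = 4.
4 is placed in column 5, leaving (2,5) = 1.
Row 3 now contains 4, leaving (3,1) = 5.
5 is placed in column 1; hence (4,1) = 2.
The 3 cells of cage a must have sum 7, so (4,2) = 1.
Row 4 now contains 1, leaving (4,4) = 5.
Row 4 now contains 5, leaving (4,5) = 3.
1 is placed in column 1, which forces (5,1) = 4.
4 is placed in row 5, leaving (5,3) = 3.
4 is placed in row 5, leaving (5,4) = 1.
Column 5 already has 3, which forces (5,5) = 5.
Row 2 already has 1, which forces (2,4) = 4.
Row 4 already has 3, leaving (4,3) = 4.
Completed grid: 1 3 5 2 4 / 3 5 2 4 1 / 5 4 1 3 2 / 2 1 4 5 3 / 4 2 3 1 5.

4 2 3 1 5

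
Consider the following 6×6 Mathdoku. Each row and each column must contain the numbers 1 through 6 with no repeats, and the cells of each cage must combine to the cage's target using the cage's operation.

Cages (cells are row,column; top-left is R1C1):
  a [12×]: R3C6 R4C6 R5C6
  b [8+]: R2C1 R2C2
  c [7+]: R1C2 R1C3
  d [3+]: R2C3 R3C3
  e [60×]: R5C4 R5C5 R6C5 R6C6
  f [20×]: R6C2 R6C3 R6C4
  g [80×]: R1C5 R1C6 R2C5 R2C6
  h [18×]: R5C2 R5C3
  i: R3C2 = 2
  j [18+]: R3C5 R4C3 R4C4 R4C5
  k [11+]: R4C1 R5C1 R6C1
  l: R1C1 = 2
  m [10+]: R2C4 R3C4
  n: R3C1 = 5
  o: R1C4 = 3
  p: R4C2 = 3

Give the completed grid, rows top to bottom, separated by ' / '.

Cage l is given, so R1C1 = 2.
Cage o is a single given cell, which forces R1C4 = 3.
Cage n is a single given cell, leaving R3C1 = 5.
Cage i is given, which forces R3C2 = 2.
Row 3 already has 2, so R3C3 = 1.
P is a freebie, which forces R4C2 = 3.
3 is placed in column 2; hence R5C2 = 6.
Row 5 already has 6, which forces R5C3 = 3.
Cage c needs two cells with sum 7; hence R1C2 = 1.
Cage c's pair has sum 7, so R1C3 = 6.
Cage b needs two cells with sum 8, which forces R2C1 = 3.
Column 2 now contains 6, so R2C2 = 5.
Column 3 already has 1, which forces R2C3 = 2.
Column 2 now contains 5, so R6C2 = 4.
Row 6 now contains 4, which forces R6C3 = 5.
5 is placed in row 6; hence R6C4 = 1.
5 is placed in column 3; hence R4C3 = 4.
Row 6 already has 1, so R6C1 = 6.
Row 4 already has 4, which forces R4C1 = 1.
1 is placed in row 4; hence R4C6 = 2.
Cage k has sum 11, so R5C1 = 4.
Row 5 already has 4, so R5C6 = 1.
Column 6 now contains 2, which forces R6C6 = 3.
Cage g needs product 80, which forces R1C5 = 4.
Cage g needs product 80, so R1C6 = 5.
Cage g has product 80, which forces R2C5 = 1.
Column 6 already has 1; hence R2C6 = 4.
Cage j needs sum 18; hence R3C5 = 3.
3 is placed in column 6, leaving R3C6 = 6.
Cage e has product 60, which forces R5C4 = 2.
Cage e needs product 60, leaving R5C5 = 5.
Row 6 already has 3, so R6C5 = 2.
Row 2 already has 4, leaving R2C4 = 6.
Row 3 already has 6; hence R3C4 = 4.
Cage j needs sum 18; hence R4C4 = 5.
Column 5 now contains 5, so R4C5 = 6.

2 1 6 3 4 5 / 3 5 2 6 1 4 / 5 2 1 4 3 6 / 1 3 4 5 6 2 / 4 6 3 2 5 1 / 6 4 5 1 2 3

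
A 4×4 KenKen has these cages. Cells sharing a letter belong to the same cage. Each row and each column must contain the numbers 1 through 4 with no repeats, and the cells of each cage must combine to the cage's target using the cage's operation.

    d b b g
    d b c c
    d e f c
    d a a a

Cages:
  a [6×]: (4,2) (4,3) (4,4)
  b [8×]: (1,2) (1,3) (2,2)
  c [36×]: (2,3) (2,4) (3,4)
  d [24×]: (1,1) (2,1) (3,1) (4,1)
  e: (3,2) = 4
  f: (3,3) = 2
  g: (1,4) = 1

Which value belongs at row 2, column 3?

G is a freebie, leaving (1,4) = 1.
Cage c needs product 36; hence (2,3) = 3.
Cage c needs product 36, leaving (2,4) = 4.
Cage e is a single given cell, so (3,2) = 4.
F is a freebie; hence (3,3) = 2.
Cage c needs product 36, which forces (3,4) = 3.
Column 3 already has 2, so (4,3) = 1.
Column 4 already has 3; hence (4,4) = 2.
Column 2 now contains 4, so (1,2) = 2.
Column 3 already has 2, which forces (1,3) = 4.
Cage d has product 24, which forces (2,1) = 2.
Cage b needs product 8, leaving (2,2) = 1.
3 is placed in row 3; hence (3,1) = 1.
2 is placed in row 4, which forces (4,2) = 3.
4 is placed in row 1, leaving (1,1) = 3.
Row 4 already has 3; hence (4,1) = 4.
Completed grid: 3 2 4 1 / 2 1 3 4 / 1 4 2 3 / 4 3 1 2.

3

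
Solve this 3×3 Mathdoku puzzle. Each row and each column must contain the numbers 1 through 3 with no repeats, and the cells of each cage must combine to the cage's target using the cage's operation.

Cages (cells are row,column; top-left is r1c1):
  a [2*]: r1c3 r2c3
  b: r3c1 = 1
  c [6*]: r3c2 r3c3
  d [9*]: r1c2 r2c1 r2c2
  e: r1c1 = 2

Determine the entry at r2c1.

3

Cage e is given, so r1c1 = 2.
Cage d needs product 9, which forces r1c2 = 3.
2 is placed in row 1; hence r1c3 = 1.
The 3 cells of cage d must have product 9, so r2c1 = 3.
The 3 cells of cage d must have product 9, leaving r2c2 = 1.
Column 3 already has 1, leaving r2c3 = 2.
Cage b is given; hence r3c1 = 1.
Column 2 already has 3, leaving r3c2 = 2.
Column 3 already has 2, leaving r3c3 = 3.
The full grid is 2 3 1 / 3 1 2 / 1 2 3.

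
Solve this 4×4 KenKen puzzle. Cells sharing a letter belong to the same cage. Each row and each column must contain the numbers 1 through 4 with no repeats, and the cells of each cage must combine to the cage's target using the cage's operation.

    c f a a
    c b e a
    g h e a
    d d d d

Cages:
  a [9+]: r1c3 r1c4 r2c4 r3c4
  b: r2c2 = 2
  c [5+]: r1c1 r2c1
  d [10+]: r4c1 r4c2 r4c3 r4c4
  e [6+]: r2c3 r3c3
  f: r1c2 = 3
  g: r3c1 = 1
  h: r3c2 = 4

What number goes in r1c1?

2

Cage f is a single given cell, so r1c2 = 3.
Cage b is given, so r2c2 = 2.
2 is placed in row 2, leaving r2c3 = 4.
G is a freebie, which forces r3c1 = 1.
Cage h is a single given cell, which forces r3c2 = 4.
4 is placed in column 3, which forces r3c3 = 2.
Row 3 now contains 2; hence r3c4 = 3.
Column 2 already has 4, so r4c2 = 1.
Row 4 now contains 1, leaving r4c3 = 3.
The two cells of cage c must have sum 5, leaving r1c1 = 2.
Column 3 already has 2, which forces r1c3 = 1.
Cage a has sum 9, leaving r1c4 = 4.
Column 1 already has 1, so r2c1 = 3.
Column 4 already has 3, leaving r2c4 = 1.
Column 1 now contains 2; hence r4c1 = 4.
4 is placed in column 4, so r4c4 = 2.
The full grid is 2 3 1 4 / 3 2 4 1 / 1 4 2 3 / 4 1 3 2.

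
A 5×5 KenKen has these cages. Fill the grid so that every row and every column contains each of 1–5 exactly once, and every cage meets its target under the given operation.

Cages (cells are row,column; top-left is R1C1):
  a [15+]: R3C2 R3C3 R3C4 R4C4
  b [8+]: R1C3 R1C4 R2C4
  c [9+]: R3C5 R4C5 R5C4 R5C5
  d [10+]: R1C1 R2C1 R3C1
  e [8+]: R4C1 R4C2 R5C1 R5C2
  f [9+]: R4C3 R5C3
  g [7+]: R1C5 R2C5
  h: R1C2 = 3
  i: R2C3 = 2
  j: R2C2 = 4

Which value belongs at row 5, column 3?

5

Cage h is a single given cell, which forces R1C2 = 3.
J is a freebie, leaving R2C2 = 4.
I is a freebie, so R2C3 = 2.
The only place for 5 in column 2 is R3C2.
In column 3, 3 can only go at R3C3, so R3C3 = 3.
In column 3, 1 can only go at R1C3, so R1C3 = 1.
Row 1 needs a 5, and only R1C1 is open for it.
Row 2 needs a 1, and only R2C1 is open for it.
The 3 cells of cage d must have sum 10, which forces R3C1 = 4.
Row 3 already has 4; hence R3C4 = 2.
2 is placed in row 3, leaving R3C5 = 1.
Column 4 already has 2, leaving R1C4 = 4.
4 is placed in row 1, which forces R1C5 = 2.
The 3 cells of cage b must have sum 8, which forces R2C4 = 3.
Row 2 already has 3; hence R2C5 = 5.
The 4 cells of cage a must have sum 15; hence R4C4 = 5.
Column 4 now contains 3, so R5C4 = 1.
Cage e has sum 8; hence R4C1 = 2.
Cage e has sum 8, leaving R4C2 = 1.
Row 4 now contains 5, so R4C3 = 4.
Row 4 already has 4; hence R4C5 = 3.
Cage e needs sum 8, which forces R5C1 = 3.
1 is placed in row 5; hence R5C2 = 2.
The two cells of cage f must have sum 9, so R5C3 = 5.
Column 5 already has 3, which forces R5C5 = 4.
The full grid is 5 3 1 4 2 / 1 4 2 3 5 / 4 5 3 2 1 / 2 1 4 5 3 / 3 2 5 1 4.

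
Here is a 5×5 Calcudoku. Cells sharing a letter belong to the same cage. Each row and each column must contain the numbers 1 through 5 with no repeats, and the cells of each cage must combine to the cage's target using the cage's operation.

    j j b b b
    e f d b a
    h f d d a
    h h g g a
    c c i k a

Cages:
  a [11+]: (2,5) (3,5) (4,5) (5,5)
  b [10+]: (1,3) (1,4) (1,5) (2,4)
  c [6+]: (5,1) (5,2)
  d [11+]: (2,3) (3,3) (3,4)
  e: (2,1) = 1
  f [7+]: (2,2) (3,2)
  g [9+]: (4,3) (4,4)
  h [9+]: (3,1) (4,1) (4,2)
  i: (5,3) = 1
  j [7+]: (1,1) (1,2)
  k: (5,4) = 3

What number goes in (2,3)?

Cage e is given; hence (2,1) = 1.
Cage i is a single given cell, leaving (5,3) = 1.
Cage k is given; hence (5,4) = 3.
In row 3, 1 can only go at (3,5), so (3,5) = 1.
Cage b needs sum 10; hence (1,4) = 1.
In row 4, 1 can only go at (4,2), so (4,2) = 1.
Row 4 needs a 2, and only (4,5) is open for it.
The 4 cells of cage a must have sum 11, which forces (2,5) = 3.
Column 5 already has 2; hence (5,5) = 5.
Cage b needs sum 10, so (1,3) = 3.
Column 5 now contains 5; hence (1,5) = 4.
The 4 cells of cage b must have sum 10, so (2,4) = 2.
Cage d needs sum 11, leaving (3,3) = 2.
Cage f's pair has sum 7; hence (2,2) = 4.
Row 2 now contains 4; hence (2,3) = 5.
Row 3 already has 2, which forces (3,2) = 3.
Column 3 already has 5, leaving (4,3) = 4.
Row 4 now contains 4, which forces (4,4) = 5.
Column 2 already has 4, leaving (5,2) = 2.
The two cells of cage j must have sum 7, which forces (1,1) = 2.
Column 2 now contains 2, so (1,2) = 5.
3 is placed in row 3; hence (3,1) = 5.
Column 4 already has 5, leaving (3,4) = 4.
Row 4 already has 5, so (4,1) = 3.
2 is placed in row 5, which forces (5,1) = 4.
The full grid is 2 5 3 1 4 / 1 4 5 2 3 / 5 3 2 4 1 / 3 1 4 5 2 / 4 2 1 3 5.

5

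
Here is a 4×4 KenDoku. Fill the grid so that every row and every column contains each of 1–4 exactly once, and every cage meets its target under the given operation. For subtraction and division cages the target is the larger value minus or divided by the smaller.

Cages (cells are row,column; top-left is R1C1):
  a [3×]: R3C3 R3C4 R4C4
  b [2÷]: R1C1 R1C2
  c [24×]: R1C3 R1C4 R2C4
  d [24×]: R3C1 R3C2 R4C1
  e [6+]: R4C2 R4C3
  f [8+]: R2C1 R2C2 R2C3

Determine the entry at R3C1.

4

The 3 cells of cage a must have product 3, leaving R3C3 = 1.
The 3 cells of cage a must have product 3, which forces R3C4 = 3.
Cage a has product 3; hence R4C4 = 1.
Cage c has product 24, which forces R1C3 = 3.
Column 3 already has 3, which forces R2C3 = 4.
4 is placed in row 2, so R2C4 = 2.
Cage d has product 24; hence R4C1 = 3.
Column 3 now contains 4, leaving R4C3 = 2.
Column 4 already has 2, so R1C4 = 4.
Column 1 already has 3, so R2C1 = 1.
Cage f has sum 8, so R2C2 = 3.
2 is placed in row 4, which forces R4C2 = 4.
Column 1 now contains 1; hence R1C1 = 2.
Cage b's pair has quotient 2, leaving R1C2 = 1.
The 3 cells of cage d must have product 24, leaving R3C1 = 4.
4 is placed in column 2, leaving R3C2 = 2.
The full grid is 2 1 3 4 / 1 3 4 2 / 4 2 1 3 / 3 4 2 1.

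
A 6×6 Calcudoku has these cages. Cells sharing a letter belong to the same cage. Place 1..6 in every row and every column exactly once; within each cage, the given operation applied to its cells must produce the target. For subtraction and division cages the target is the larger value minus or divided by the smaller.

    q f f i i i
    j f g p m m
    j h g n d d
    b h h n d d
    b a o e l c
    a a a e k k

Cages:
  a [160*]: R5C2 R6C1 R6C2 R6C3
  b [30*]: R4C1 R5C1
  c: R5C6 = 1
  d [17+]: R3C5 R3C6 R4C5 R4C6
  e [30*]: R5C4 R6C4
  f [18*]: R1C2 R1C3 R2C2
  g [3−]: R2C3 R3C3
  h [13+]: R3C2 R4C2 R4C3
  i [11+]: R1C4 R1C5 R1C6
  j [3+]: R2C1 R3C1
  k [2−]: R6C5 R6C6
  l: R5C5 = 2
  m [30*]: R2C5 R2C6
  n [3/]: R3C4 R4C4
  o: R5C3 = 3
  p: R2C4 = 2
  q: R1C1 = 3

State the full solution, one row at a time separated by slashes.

Cage q is given; hence R1C1 = 3.
Cage p is given; hence R2C4 = 2.
Cage a has product 160, which forces R5C2 = 4.
Cage o is given, so R5C3 = 3.
L is a freebie, leaving R5C5 = 2.
Cage c is given, leaving R5C6 = 1.
Row 2 already has 2, which forces R2C1 = 1.
The 3 cells of cage f must have product 18; hence R2C2 = 3.
The two cells of cage j must have sum 3, leaving R3C1 = 2.
The two cells of cage g must have difference 3, so R2C3 = 4.
The two cells of cage g must have difference 3, which forces R3C3 = 1.
1 is placed in row 3, leaving R3C4 = 3.
3 is placed in column 4, leaving R4C4 = 1.
The 3 cells of cage f must have product 18, leaving R1C2 = 1.
1 is placed in column 3; hence R1C3 = 6.
Cage a needs product 160, so R6C1 = 4.
Cage i needs sum 11, which forces R1C6 = 2.
The only place for 1 in row 6 is R6C5.
Cage k's pair has difference 2; hence R6C6 = 3.
Cage d has sum 17, which forces R4C5 = 3.
Row 4 needs a 4, and only R4C6 is open for it.
The 4 cells of cage d must have sum 17; hence R3C5 = 4.
Column 6 already has 4; hence R3C6 = 6.
Cage i has sum 11; hence R1C4 = 4.
Column 5 now contains 4, leaving R1C5 = 5.
Cage m's pair has product 30, so R2C5 = 6.
6 is placed in column 6, so R2C6 = 5.
Row 3 now contains 6, so R3C2 = 5.
The 3 cells of cage h must have sum 13, so R4C2 = 6.
The 3 cells of cage h must have sum 13, which forces R4C3 = 2.
Column 2 already has 5, so R6C2 = 2.
2 is placed in column 3, leaving R6C3 = 5.
Row 6 now contains 5, which forces R6C4 = 6.
6 is placed in row 4; hence R4C1 = 5.
The two cells of cage b must have product 30, which forces R5C1 = 6.
Column 4 now contains 6, leaving R5C4 = 5.

3 1 6 4 5 2 / 1 3 4 2 6 5 / 2 5 1 3 4 6 / 5 6 2 1 3 4 / 6 4 3 5 2 1 / 4 2 5 6 1 3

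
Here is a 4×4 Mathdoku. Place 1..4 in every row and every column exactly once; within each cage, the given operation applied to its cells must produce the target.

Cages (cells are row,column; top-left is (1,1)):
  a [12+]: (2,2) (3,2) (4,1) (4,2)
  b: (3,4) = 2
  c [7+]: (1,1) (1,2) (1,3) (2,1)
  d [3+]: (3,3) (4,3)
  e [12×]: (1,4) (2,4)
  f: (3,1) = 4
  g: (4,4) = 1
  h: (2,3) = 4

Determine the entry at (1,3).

The 4 cells of cage c must have sum 7, which forces (2,1) = 1.
Cage h is a single given cell, which forces (2,3) = 4.
4 is placed in row 2, leaving (2,4) = 3.
Cage f is a single given cell, so (3,1) = 4.
Cage b is a single given cell, leaving (3,4) = 2.
Column 1 already has 4, which forces (4,1) = 3.
Cage g is given; hence (4,4) = 1.
Column 1 already has 3, which forces (1,1) = 2.
3 is placed in column 4, leaving (1,4) = 4.
3 is placed in row 2, leaving (2,2) = 2.
Cage a has sum 12, so (3,2) = 3.
2 is placed in row 3, which forces (3,3) = 1.
The 4 cells of cage a must have sum 12, so (4,2) = 4.
Row 4 now contains 1, so (4,3) = 2.
3 is placed in column 2; hence (1,2) = 1.
Column 3 already has 1, leaving (1,3) = 3.
Filled in: 2 1 3 4 / 1 2 4 3 / 4 3 1 2 / 3 4 2 1.

3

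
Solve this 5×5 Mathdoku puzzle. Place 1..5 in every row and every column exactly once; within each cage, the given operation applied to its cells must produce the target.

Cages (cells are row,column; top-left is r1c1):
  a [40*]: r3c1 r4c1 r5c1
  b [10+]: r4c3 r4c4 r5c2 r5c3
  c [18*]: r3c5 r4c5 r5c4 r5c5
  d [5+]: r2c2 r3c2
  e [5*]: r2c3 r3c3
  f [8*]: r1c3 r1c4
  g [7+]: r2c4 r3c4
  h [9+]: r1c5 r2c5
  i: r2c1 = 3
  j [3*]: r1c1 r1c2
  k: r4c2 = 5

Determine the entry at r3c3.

1

Cage i is given, leaving r2c1 = 3.
Cage k is a single given cell, so r4c2 = 5.
Cage c has product 18, so r5c4 = 3.
3 is placed in column 1; hence r1c1 = 1.
The two cells of cage j must have product 3; hence r1c2 = 3.
In row 1, 5 can only go at r1c5, so r1c5 = 5.
Column 5 already has 5, which forces r2c5 = 4.
4 is placed in row 2, leaving r2c2 = 1.
Row 2 already has 1, so r2c3 = 5.
5 is placed in row 2, which forces r2c4 = 2.
Cage d needs two cells with sum 5, so r3c2 = 4.
Column 3 now contains 5, so r3c3 = 1.
Column 4 now contains 2, which forces r3c4 = 5.
Column 2 already has 4, leaving r5c2 = 2.
2 is placed in row 5, leaving r5c3 = 4.
2 is placed in row 5, which forces r5c5 = 1.
4 is placed in column 3; hence r1c3 = 2.
Column 4 now contains 2; hence r1c4 = 4.
Row 3 now contains 5; hence r3c1 = 2.
2 is placed in row 3, so r3c5 = 3.
Cage a needs product 40; hence r4c1 = 4.
Cage b needs sum 10; hence r4c3 = 3.
The 4 cells of cage b must have sum 10, so r4c4 = 1.
Column 5 now contains 3, leaving r4c5 = 2.
Row 5 already has 4; hence r5c1 = 5.
The full grid is 1 3 2 4 5 / 3 1 5 2 4 / 2 4 1 5 3 / 4 5 3 1 2 / 5 2 4 3 1.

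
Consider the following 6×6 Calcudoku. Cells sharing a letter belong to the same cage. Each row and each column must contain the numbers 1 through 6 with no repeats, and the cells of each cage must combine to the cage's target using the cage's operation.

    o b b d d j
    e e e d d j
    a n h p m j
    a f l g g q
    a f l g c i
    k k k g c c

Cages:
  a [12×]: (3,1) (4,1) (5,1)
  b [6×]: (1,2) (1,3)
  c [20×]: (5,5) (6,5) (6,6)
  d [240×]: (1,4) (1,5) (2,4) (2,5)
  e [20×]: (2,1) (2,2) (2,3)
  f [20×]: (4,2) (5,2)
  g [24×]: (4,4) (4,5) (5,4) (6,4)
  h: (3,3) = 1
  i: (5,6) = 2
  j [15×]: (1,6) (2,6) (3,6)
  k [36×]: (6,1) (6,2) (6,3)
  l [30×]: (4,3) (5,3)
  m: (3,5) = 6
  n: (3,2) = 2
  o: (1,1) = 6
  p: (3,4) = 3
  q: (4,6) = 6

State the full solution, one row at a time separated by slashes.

Cage o is given, which forces (1,1) = 6.
Cage n is a single given cell, which forces (3,2) = 2.
Cage h is a single given cell; hence (3,3) = 1.
P is a freebie, so (3,4) = 3.
M is a freebie, so (3,5) = 6.
Row 3 now contains 3; hence (3,6) = 5.
Cage q is a single given cell, so (4,6) = 6.
Cage i is a single given cell, so (5,6) = 2.
The two cells of cage b must have product 6, which forces (1,2) = 3.
The two cells of cage b must have product 6, leaving (1,3) = 2.
Row 1 already has 3, leaving (1,6) = 1.
1 is placed in column 6, leaving (2,6) = 3.
Row 3 now contains 3, which forces (3,1) = 4.
6 is placed in row 4, which forces (4,3) = 5.
The two cells of cage l must have product 30, so (5,3) = 6.
Column 2 now contains 3, so (6,2) = 6.
6 is placed in column 3; hence (6,3) = 3.
1 is placed in column 6, so (6,6) = 4.
Column 3 already has 5, leaving (2,3) = 4.
The 4 cells of cage d must have product 240, leaving (2,4) = 6.
The 4 cells of cage d must have product 240; hence (2,5) = 2.
Row 4 now contains 5, which forces (4,2) = 4.
The 4 cells of cage g must have product 24, leaving (4,5) = 3.
Cage f's pair has product 20; hence (5,2) = 5.
Row 5 now contains 5, leaving (5,5) = 1.
Row 6 already has 3, so (6,1) = 2.
Row 6 already has 2, which forces (6,4) = 1.
Column 5 already has 1; hence (6,5) = 5.
Cage d needs product 240, so (1,4) = 5.
5 is placed in column 5, so (1,5) = 4.
The 3 cells of cage e must have product 20; hence (2,1) = 5.
5 is placed in column 2; hence (2,2) = 1.
Row 4 now contains 3, which forces (4,1) = 1.
Column 4 now contains 1; hence (4,4) = 2.
1 is placed in row 5, so (5,1) = 3.
1 is placed in row 5, which forces (5,4) = 4.

6 3 2 5 4 1 / 5 1 4 6 2 3 / 4 2 1 3 6 5 / 1 4 5 2 3 6 / 3 5 6 4 1 2 / 2 6 3 1 5 4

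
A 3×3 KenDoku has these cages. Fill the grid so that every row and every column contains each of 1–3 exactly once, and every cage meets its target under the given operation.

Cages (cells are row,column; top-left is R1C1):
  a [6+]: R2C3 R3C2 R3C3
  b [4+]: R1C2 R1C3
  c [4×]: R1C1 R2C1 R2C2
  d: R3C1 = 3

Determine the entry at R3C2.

The 3 cells of cage c must have product 4, leaving R1C1 = 2.
Cage c has product 4; hence R2C1 = 1.
Cage c needs product 4, so R2C2 = 2.
2 is placed in row 2, which forces R2C3 = 3.
Cage d is a single given cell; hence R3C1 = 3.
Row 3 now contains 3, leaving R3C2 = 1.
Row 3 now contains 1, leaving R3C3 = 2.
1 is placed in column 2, which forces R1C2 = 3.
Column 3 now contains 3; hence R1C3 = 1.
Completed grid: 2 3 1 / 1 2 3 / 3 1 2.

1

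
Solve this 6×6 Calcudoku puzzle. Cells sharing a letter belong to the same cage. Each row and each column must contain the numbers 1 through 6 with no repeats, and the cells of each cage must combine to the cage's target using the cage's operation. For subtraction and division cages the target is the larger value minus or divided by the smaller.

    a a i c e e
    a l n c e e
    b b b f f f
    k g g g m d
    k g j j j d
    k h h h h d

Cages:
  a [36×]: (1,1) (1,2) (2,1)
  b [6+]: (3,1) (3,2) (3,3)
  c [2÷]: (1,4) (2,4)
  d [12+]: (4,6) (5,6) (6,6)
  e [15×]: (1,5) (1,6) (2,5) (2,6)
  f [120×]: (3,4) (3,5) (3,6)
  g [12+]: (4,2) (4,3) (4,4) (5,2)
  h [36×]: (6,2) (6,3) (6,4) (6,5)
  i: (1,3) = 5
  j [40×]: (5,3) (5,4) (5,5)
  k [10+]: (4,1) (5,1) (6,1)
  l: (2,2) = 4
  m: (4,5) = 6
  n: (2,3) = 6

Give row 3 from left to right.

Cage i is given, leaving (1,3) = 5.
Cage l is a single given cell; hence (2,2) = 4.
Cage n is given, so (2,3) = 6.
Cage m is a single given cell, leaving (4,5) = 6.
Cage a needs product 36, which forces (2,1) = 3.
Row 2 already has 3, leaving (2,4) = 2.
The two cells of cage c must have quotient 2, leaving (1,4) = 4.
Column 4 now contains 4, which forces (5,4) = 5.
Column 4 now contains 5, which forces (3,4) = 6.
Cage h has product 36, so (6,2) = 6.
The 3 cells of cage a must have product 36, so (1,1) = 6.
Column 2 already has 6; hence (1,2) = 2.
Column 2 now contains 2, leaving (4,2) = 5.
Column 2 now contains 2, which forces (5,2) = 3.
Cage b needs sum 6; hence (3,1) = 2.
3 is placed in column 2; hence (3,2) = 1.
Cage b has sum 6, leaving (3,3) = 3.
Column 3 now contains 3, leaving (4,3) = 1.
Row 4 already has 1; hence (4,4) = 3.
Cage k needs sum 10, which forces (6,1) = 5.
Column 3 now contains 1, leaving (6,3) = 2.
Column 4 now contains 3; hence (6,4) = 1.
1 is placed in row 6; hence (6,5) = 3.
2 is placed in row 6, which forces (6,6) = 4.
3 is placed in column 5, so (1,5) = 1.
Cage e has product 15, which forces (1,6) = 3.
The 4 cells of cage e must have product 15, leaving (2,5) = 5.
Cage e needs product 15, leaving (2,6) = 1.
Cage f needs product 120, which forces (3,5) = 4.
Column 6 now contains 4, so (3,6) = 5.
Row 4 already has 1, which forces (4,1) = 4.
Column 6 now contains 4, so (4,6) = 2.
The 3 cells of cage k must have sum 10; hence (5,1) = 1.
Column 3 already has 2, which forces (5,3) = 4.
The 3 cells of cage j must have product 40, so (5,5) = 2.
Column 6 now contains 4, which forces (5,6) = 6.
The full grid is 6 2 5 4 1 3 / 3 4 6 2 5 1 / 2 1 3 6 4 5 / 4 5 1 3 6 2 / 1 3 4 5 2 6 / 5 6 2 1 3 4.

2 1 3 6 4 5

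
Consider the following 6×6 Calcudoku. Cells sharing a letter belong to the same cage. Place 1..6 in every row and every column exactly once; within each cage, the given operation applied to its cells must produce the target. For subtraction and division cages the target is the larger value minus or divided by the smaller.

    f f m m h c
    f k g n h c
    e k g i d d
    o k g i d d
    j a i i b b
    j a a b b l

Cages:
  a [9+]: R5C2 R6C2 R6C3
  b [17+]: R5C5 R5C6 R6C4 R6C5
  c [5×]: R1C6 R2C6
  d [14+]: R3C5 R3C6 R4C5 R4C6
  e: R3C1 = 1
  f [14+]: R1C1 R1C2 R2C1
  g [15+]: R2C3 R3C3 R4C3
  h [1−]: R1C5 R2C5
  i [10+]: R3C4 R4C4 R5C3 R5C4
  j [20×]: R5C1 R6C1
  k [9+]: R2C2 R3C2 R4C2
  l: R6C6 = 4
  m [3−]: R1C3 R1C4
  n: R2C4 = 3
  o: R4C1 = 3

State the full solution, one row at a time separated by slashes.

2 6 1 4 3 5 / 6 2 5 3 4 1 / 1 3 4 2 5 6 / 3 4 6 5 1 2 / 4 5 2 1 6 3 / 5 1 3 6 2 4

N is a freebie, leaving R2C4 = 3.
E is a freebie; hence R3C1 = 1.
O is a freebie, leaving R4C1 = 3.
L is a freebie, so R6C6 = 4.
Cage j's pair has product 20; hence R5C1 = 4.
Row 6 already has 4, so R6C1 = 5.
Cage f needs sum 14, so R1C1 = 2.
Cage f needs sum 14, so R1C2 = 6.
Column 1 already has 5, leaving R2C1 = 6.
The 3 cells of cage k must have sum 9, which forces R3C2 = 3.
In row 1, 3 can only go at R1C5, so R1C5 = 3.
The 4 cells of cage b must have sum 17, which forces R5C5 = 6.
Cage b has sum 17, which forces R5C6 = 3.
Cage b needs sum 17, so R6C4 = 6.
Cage b has sum 17, leaving R6C5 = 2.
Column 5 already has 2, which forces R2C5 = 4.
Cage d needs sum 14; hence R3C5 = 5.
The 4 cells of cage d must have sum 14, so R4C5 = 1.
Cage a needs sum 9; hence R5C2 = 5.
The 4 cells of cage i must have sum 10, which forces R5C3 = 2.
5 is placed in row 5, which forces R5C4 = 1.
2 is placed in row 6; hence R6C2 = 1.
Row 6 already has 6; hence R6C3 = 3.
Cage m needs two cells with difference 3, leaving R1C3 = 1.
Column 4 already has 1, so R1C4 = 4.
Row 1 now contains 1; hence R1C6 = 5.
Column 2 now contains 1; hence R2C2 = 2.
Row 2 already has 4; hence R2C3 = 5.
5 is placed in column 6; hence R2C6 = 1.
Row 3 now contains 5; hence R3C4 = 2.
2 is placed in row 3; hence R3C6 = 6.
The 3 cells of cage k must have sum 9, so R4C2 = 4.
4 is placed in row 4, so R4C3 = 6.
Cage i needs sum 10, so R4C4 = 5.
Column 6 now contains 6, which forces R4C6 = 2.
6 is placed in row 3, which forces R3C3 = 4.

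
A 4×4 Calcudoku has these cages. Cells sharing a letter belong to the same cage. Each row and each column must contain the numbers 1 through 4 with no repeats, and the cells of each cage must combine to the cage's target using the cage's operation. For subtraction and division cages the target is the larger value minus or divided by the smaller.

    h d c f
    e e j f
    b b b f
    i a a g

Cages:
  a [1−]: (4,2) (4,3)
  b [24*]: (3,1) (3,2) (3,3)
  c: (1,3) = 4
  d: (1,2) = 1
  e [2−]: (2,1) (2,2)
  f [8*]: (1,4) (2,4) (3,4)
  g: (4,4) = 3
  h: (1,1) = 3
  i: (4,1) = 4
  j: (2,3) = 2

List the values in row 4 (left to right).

Cage h is given, leaving (1,1) = 3.
Cage d is a single given cell, leaving (1,2) = 1.
Cage c is a single given cell, so (1,3) = 4.
Row 1 now contains 4, so (1,4) = 2.
Cage j is given, which forces (2,3) = 2.
2 is placed in column 3, so (3,3) = 3.
Cage i is given, leaving (4,1) = 4.
3 is placed in column 3, which forces (4,3) = 1.
Cage g is given; hence (4,4) = 3.
4 is placed in column 1, so (2,1) = 1.
Cage e's pair has difference 2, so (2,2) = 3.
Row 2 now contains 1, so (2,4) = 4.
4 is placed in column 1, leaving (3,1) = 2.
Cage b has product 24; hence (3,2) = 4.
4 is placed in column 4, which forces (3,4) = 1.
Row 4 already has 3, leaving (4,2) = 2.
Completed grid: 3 1 4 2 / 1 3 2 4 / 2 4 3 1 / 4 2 1 3.

4 2 1 3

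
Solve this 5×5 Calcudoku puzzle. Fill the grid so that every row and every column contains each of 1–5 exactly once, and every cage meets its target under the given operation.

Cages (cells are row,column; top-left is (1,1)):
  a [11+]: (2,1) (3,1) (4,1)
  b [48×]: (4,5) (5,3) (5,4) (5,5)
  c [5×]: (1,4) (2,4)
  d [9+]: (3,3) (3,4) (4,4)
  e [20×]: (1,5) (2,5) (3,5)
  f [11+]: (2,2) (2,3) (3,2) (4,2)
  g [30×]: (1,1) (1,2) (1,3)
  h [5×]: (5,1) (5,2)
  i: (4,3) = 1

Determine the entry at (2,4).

Cage i is given, leaving (4,3) = 1.
In row 1, 4 can only go at (1,5), so (1,5) = 4.
Column 5 already has 4, so (4,5) = 2.
The 4 cells of cage b must have product 48; hence (5,5) = 3.
Row 1 needs a 1, and only (1,4) is open for it.
Column 4 already has 1; hence (2,4) = 5.
Row 2 already has 5, which forces (2,5) = 1.
1 is placed in column 5, which forces (3,5) = 5.
Cage a needs sum 11, so (4,1) = 5.
Column 1 now contains 5; hence (5,1) = 1.
Row 5 already has 1, leaving (5,2) = 5.
Cage g needs product 30, so (1,3) = 5.
In row 3, 1 can only go at (3,2), so (3,2) = 1.
The only place for 3 in row 2 is (2,3).
The 4 cells of cage f must have sum 11, so (2,2) = 4.
Cage f needs sum 11, so (4,2) = 3.
3 is placed in row 4, so (4,4) = 4.
Column 4 now contains 4, so (5,4) = 2.
The 3 cells of cage g must have product 30, which forces (1,1) = 3.
Column 2 already has 3; hence (1,2) = 2.
Row 2 already has 4, which forces (2,1) = 2.
Cage a has sum 11, so (3,1) = 4.
Cage d has sum 9, which forces (3,3) = 2.
Column 4 already has 2; hence (3,4) = 3.
2 is placed in row 5; hence (5,3) = 4.
Completed grid: 3 2 5 1 4 / 2 4 3 5 1 / 4 1 2 3 5 / 5 3 1 4 2 / 1 5 4 2 3.

5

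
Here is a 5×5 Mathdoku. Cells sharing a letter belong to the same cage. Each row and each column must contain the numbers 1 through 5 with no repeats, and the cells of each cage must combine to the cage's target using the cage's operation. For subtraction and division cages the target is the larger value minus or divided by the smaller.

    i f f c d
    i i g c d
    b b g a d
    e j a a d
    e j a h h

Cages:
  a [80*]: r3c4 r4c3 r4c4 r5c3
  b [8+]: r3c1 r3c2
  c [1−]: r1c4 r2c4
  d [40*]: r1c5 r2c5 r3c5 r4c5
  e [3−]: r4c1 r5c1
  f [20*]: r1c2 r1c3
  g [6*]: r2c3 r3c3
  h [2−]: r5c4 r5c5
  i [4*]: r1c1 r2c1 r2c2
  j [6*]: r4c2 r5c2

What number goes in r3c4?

4

Row 1 needs a 3, and only r1c4 is open for it.
The only place for 3 in row 2 is r2c3.
3 is placed in column 3, leaving r3c3 = 2.
In row 2, 5 can only go at r2c5, so r2c5 = 5.
The only place for 3 in row 4 is r4c2.
Cage b needs two cells with sum 8, leaving r3c1 = 3.
Column 2 already has 3, which forces r3c2 = 5.
Column 2 already has 3, which forces r5c2 = 2.
Cage i has product 4, which forces r1c1 = 1.
Column 2 now contains 5, which forces r1c2 = 4.
Cage f's pair has product 20, which forces r1c3 = 5.
4 is placed in row 1, so r1c5 = 2.
The 3 cells of cage i must have product 4, so r2c1 = 4.
Column 2 already has 2, so r2c2 = 1.
4 is placed in row 2, which forces r2c4 = 2.
Column 1 now contains 4, leaving r4c1 = 2.
Column 1 now contains 4; hence r5c1 = 5.
Row 5 now contains 5; hence r5c4 = 1.
Cage h needs two cells with difference 2; hence r5c5 = 3.
Column 4 already has 1, so r3c4 = 4.
Row 3 now contains 4, leaving r3c5 = 1.
Cage a has product 80; hence r4c3 = 1.
Cage a has product 80; hence r4c4 = 5.
Column 5 now contains 1, which forces r4c5 = 4.
1 is placed in row 5, so r5c3 = 4.
Completed grid: 1 4 5 3 2 / 4 1 3 2 5 / 3 5 2 4 1 / 2 3 1 5 4 / 5 2 4 1 3.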